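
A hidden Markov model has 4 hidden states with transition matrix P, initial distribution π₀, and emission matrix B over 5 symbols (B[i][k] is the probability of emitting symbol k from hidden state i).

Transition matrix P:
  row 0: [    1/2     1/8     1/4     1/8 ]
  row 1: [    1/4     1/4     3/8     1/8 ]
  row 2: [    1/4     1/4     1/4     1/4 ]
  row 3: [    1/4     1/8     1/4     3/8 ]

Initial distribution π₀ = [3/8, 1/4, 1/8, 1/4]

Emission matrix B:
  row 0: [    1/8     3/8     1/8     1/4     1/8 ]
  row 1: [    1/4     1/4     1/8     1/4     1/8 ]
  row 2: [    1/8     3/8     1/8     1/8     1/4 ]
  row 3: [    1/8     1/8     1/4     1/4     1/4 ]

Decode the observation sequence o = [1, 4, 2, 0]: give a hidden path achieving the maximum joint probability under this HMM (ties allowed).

t=0: δ = [1.406e-01, 6.250e-02, 4.688e-02, 3.125e-02]  (obs o_0=1)
t=1: δ = [8.789e-03, 2.197e-03, 8.789e-03, 4.395e-03]  ψ = [0, 0, 0, 0]  (obs o_1=4)
t=2: δ = [5.493e-04, 2.747e-04, 2.747e-04, 5.493e-04]  ψ = [0, 2, 0, 2]  (obs o_2=2)
t=3: δ = [3.433e-05, 1.717e-05, 1.717e-05, 2.575e-05]  ψ = [0, 0, 0, 3]  (obs o_3=0)
backtrack: best end state = 0; path = [0, 0, 0, 0]

path = [0, 0, 0, 0]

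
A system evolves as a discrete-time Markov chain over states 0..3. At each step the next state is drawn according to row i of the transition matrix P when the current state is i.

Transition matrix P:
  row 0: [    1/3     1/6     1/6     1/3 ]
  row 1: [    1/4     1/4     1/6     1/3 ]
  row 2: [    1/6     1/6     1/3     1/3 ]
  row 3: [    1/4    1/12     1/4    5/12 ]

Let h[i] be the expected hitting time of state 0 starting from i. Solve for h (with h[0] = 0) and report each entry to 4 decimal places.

h = [0.0000, 4.3421, 4.7763, 4.3816]

First-step conditioning: h[0] = 0; for i ≠ 0, h[i] = 1 + Σ_k P[i][k]·h[k].
  h[1] = 1 + 1/4·h[1] + 1/6·h[2] + 1/3·h[3]
  h[2] = 1 + 1/6·h[1] + 1/3·h[2] + 1/3·h[3]
  h[3] = 1 + 1/12·h[1] + 1/4·h[2] + 5/12·h[3]
Solving the 3×3 linear system over states ≠ 0 gives exactly h = [0, 165/38, 363/76, 333/76] (h[0] = 0 is the target).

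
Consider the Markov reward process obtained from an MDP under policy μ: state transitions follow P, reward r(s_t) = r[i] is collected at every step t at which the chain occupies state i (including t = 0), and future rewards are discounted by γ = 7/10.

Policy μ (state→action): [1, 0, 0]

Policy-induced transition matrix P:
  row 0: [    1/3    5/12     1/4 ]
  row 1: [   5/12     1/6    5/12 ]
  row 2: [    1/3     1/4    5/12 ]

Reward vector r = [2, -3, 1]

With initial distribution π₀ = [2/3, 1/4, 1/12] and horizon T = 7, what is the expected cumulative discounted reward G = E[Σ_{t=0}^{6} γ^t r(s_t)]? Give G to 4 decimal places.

t=0: π = [0.6667, 0.2500, 0.0833], E[r] = 0.6667, γ^t·E[r] = 0.666667, running G = 0.666667
t=1: π = [0.3542, 0.3403, 0.3056], E[r] = -0.0069, γ^t·E[r] = -0.004861, running G = 0.661806
t=2: π = [0.3617, 0.2807, 0.3576], E[r] = 0.2390, γ^t·E[r] = 0.117112, running G = 0.778918
t=3: π = [0.3567, 0.2869, 0.3564], E[r] = 0.2092, γ^t·E[r] = 0.071740, running G = 0.850657
t=4: π = [0.3572, 0.2855, 0.3572], E[r] = 0.2151, γ^t·E[r] = 0.051635, running G = 0.902292
t=5: π = [0.3571, 0.2857, 0.3571], E[r] = 0.2142, γ^t·E[r] = 0.035992, running G = 0.938285
t=6: π = [0.3571, 0.2857, 0.3571], E[r] = 0.2143, γ^t·E[r] = 0.025213, running G = 0.963498

G = 0.9635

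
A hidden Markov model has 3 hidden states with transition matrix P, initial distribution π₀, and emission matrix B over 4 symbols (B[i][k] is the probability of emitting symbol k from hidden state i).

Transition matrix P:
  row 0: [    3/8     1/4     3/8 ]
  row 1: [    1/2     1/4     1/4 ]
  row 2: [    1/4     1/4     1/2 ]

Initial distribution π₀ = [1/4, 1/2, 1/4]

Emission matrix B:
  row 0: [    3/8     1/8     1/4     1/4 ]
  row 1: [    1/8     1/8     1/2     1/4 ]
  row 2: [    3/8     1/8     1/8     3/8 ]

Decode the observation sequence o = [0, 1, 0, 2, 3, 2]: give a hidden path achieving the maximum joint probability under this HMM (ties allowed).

t=0: δ = [9.375e-02, 6.250e-02, 9.375e-02]  (obs o_0=0)
t=1: δ = [4.395e-03, 2.930e-03, 5.859e-03]  ψ = [0, 0, 2]  (obs o_1=1)
t=2: δ = [6.180e-04, 1.831e-04, 1.099e-03]  ψ = [0, 2, 2]  (obs o_2=0)
t=3: δ = [6.866e-05, 1.373e-04, 6.866e-05]  ψ = [2, 2, 2]  (obs o_3=2)
t=4: δ = [1.717e-05, 8.583e-06, 1.287e-05]  ψ = [1, 1, 1]  (obs o_4=3)
t=5: δ = [1.609e-06, 2.146e-06, 8.047e-07]  ψ = [0, 0, 0]  (obs o_5=2)
backtrack: best end state = 1; path = [2, 2, 2, 1, 0, 1]

path = [2, 2, 2, 1, 0, 1]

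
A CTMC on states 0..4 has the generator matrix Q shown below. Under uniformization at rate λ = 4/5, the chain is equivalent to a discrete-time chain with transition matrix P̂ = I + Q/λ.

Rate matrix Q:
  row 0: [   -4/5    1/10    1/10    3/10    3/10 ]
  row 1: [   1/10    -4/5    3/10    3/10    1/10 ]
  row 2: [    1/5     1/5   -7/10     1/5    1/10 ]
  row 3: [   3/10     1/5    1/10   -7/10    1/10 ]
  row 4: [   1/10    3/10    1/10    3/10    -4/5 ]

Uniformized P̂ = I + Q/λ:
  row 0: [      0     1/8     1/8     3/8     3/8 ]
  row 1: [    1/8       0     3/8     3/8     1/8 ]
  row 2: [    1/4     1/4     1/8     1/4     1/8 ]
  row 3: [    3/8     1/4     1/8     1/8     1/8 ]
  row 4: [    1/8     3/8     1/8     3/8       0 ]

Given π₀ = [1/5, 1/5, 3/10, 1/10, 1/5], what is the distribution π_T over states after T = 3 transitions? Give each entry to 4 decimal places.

t=0: π = [0.2000, 0.2000, 0.3000, 0.1000, 0.2000]
t=1: π = [0.1625, 0.2000, 0.1750, 0.3125, 0.1500]
t=2: π = [0.2047, 0.1984, 0.1750, 0.2750, 0.1469]
t=3: π = [0.1900, 0.1932, 0.1746, 0.2844, 0.1578]

π = [0.1900, 0.1932, 0.1746, 0.2844, 0.1578]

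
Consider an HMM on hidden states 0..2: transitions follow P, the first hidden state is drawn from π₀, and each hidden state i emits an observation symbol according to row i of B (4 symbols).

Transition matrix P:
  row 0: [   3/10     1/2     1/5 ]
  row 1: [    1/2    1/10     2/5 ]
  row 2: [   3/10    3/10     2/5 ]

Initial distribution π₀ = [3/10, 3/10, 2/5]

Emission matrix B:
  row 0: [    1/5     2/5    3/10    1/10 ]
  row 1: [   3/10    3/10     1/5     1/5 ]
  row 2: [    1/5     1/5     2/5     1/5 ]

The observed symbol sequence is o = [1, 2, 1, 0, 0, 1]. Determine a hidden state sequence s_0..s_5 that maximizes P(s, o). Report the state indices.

t=0: δ = [1.200e-01, 9.000e-02, 8.000e-02]  (obs o_0=1)
t=1: δ = [1.350e-02, 1.200e-02, 1.440e-02]  ψ = [1, 0, 1]  (obs o_1=2)
t=2: δ = [2.400e-03, 2.025e-03, 1.152e-03]  ψ = [1, 0, 2]  (obs o_2=1)
t=3: δ = [2.025e-04, 3.600e-04, 1.620e-04]  ψ = [1, 0, 1]  (obs o_3=0)
t=4: δ = [3.600e-05, 3.037e-05, 2.880e-05]  ψ = [1, 0, 1]  (obs o_4=0)
t=5: δ = [6.075e-06, 5.400e-06, 2.430e-06]  ψ = [1, 0, 1]  (obs o_5=1)
backtrack: best end state = 0; path = [1, 0, 1, 0, 1, 0]

path = [1, 0, 1, 0, 1, 0]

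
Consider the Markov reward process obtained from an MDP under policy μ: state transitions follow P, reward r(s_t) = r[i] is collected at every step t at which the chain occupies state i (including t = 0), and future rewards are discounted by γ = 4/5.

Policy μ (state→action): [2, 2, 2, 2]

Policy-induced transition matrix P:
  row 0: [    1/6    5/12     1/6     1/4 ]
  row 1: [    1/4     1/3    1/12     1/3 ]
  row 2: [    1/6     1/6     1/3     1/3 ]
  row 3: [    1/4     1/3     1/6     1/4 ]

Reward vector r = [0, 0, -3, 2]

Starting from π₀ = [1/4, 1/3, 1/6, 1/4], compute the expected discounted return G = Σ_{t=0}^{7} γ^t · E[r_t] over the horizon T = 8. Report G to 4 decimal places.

G = 0.2541

t=0: π = [0.2500, 0.3333, 0.1667, 0.2500], E[r] = 0.0000, γ^t·E[r] = 0.000000, running G = 0.000000
t=1: π = [0.2153, 0.3264, 0.1667, 0.2917], E[r] = 0.0833, γ^t·E[r] = 0.066667, running G = 0.066667
t=2: π = [0.2182, 0.3235, 0.1672, 0.2911], E[r] = 0.0804, γ^t·E[r] = 0.051481, running G = 0.118148
t=3: π = [0.2179, 0.3236, 0.1676, 0.2909], E[r] = 0.0790, γ^t·E[r] = 0.040469, running G = 0.158617
t=4: π = [0.2179, 0.3236, 0.1676, 0.2909], E[r] = 0.0790, γ^t·E[r] = 0.032354, running G = 0.190971
t=5: π = [0.2179, 0.3236, 0.1676, 0.2909], E[r] = 0.0789, γ^t·E[r] = 0.025867, running G = 0.216839
t=6: π = [0.2179, 0.3235, 0.1676, 0.2909], E[r] = 0.0789, γ^t·E[r] = 0.020692, running G = 0.237530
t=7: π = [0.2179, 0.3235, 0.1676, 0.2909], E[r] = 0.0789, γ^t·E[r] = 0.016553, running G = 0.254083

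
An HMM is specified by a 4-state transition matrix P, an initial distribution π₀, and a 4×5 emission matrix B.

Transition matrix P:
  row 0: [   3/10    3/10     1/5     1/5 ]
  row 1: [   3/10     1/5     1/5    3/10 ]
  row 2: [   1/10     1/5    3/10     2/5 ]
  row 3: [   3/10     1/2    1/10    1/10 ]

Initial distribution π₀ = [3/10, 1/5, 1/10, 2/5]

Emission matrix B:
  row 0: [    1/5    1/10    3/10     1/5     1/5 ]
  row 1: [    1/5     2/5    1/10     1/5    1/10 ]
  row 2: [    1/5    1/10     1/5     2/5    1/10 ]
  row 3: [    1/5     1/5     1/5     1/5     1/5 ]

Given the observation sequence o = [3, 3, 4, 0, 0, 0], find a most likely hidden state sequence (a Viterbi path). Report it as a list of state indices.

path = [3, 1, 3, 1, 3, 1]

t=0: δ = [6.000e-02, 4.000e-02, 4.000e-02, 8.000e-02]  (obs o_0=3)
t=1: δ = [4.800e-03, 8.000e-03, 4.800e-03, 3.200e-03]  ψ = [3, 3, 0, 2]  (obs o_1=3)
t=2: δ = [4.800e-04, 1.600e-04, 1.600e-04, 4.800e-04]  ψ = [1, 1, 1, 1]  (obs o_2=4)
t=3: δ = [2.880e-05, 4.800e-05, 1.920e-05, 1.920e-05]  ψ = [0, 3, 0, 0]  (obs o_3=0)
t=4: δ = [2.880e-06, 1.920e-06, 1.920e-06, 2.880e-06]  ψ = [1, 1, 1, 1]  (obs o_4=0)
t=5: δ = [1.728e-07, 2.880e-07, 1.152e-07, 1.536e-07]  ψ = [0, 3, 0, 2]  (obs o_5=0)
backtrack: best end state = 1; path = [3, 1, 3, 1, 3, 1]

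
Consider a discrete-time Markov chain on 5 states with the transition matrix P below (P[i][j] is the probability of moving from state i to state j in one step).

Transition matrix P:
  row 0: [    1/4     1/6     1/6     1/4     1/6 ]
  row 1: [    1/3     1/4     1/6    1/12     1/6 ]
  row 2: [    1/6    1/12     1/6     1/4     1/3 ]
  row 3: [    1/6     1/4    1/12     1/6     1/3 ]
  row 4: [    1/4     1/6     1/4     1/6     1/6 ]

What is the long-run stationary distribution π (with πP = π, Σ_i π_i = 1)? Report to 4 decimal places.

π = [0.2357, 0.1832, 0.1701, 0.1852, 0.2259]

Balance equations π_j = Σ_i π_i·P[i][j]:
  π_0 = 1/4·π_0 + 1/3·π_1 + 1/6·π_2 + 1/6·π_3 + 1/4·π_4
  π_1 = 1/6·π_0 + 1/4·π_1 + 1/12·π_2 + 1/4·π_3 + 1/6·π_4
  π_2 = 1/6·π_0 + 1/6·π_1 + 1/6·π_2 + 1/12·π_3 + 1/4·π_4
  π_3 = 1/4·π_0 + 1/12·π_1 + 1/4·π_2 + 1/6·π_3 + 1/6·π_4
  normalize: π_0 + π_1 + π_2 + π_3 + π_4 = 1
Solving the linear system gives exactly π = [189/802, 955/5213, 1773/10426, 1931/10426, 2355/10426].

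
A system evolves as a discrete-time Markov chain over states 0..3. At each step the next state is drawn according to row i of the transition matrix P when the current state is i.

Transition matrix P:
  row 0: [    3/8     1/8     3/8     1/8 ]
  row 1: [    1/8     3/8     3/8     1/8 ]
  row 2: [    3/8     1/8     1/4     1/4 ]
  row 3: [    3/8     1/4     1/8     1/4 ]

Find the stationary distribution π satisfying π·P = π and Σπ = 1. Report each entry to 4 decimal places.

Balance equations π_j = Σ_i π_i·P[i][j]:
  π_0 = 3/8·π_0 + 1/8·π_1 + 3/8·π_2 + 3/8·π_3
  π_1 = 1/8·π_0 + 3/8·π_1 + 1/8·π_2 + 1/4·π_3
  π_2 = 3/8·π_0 + 3/8·π_1 + 1/4·π_2 + 1/8·π_3
  normalize: π_0 + π_1 + π_2 + π_3 = 1
Solving the linear system gives exactly π = [127/390, 77/390, 19/65, 12/65].

π = [0.3256, 0.1974, 0.2923, 0.1846]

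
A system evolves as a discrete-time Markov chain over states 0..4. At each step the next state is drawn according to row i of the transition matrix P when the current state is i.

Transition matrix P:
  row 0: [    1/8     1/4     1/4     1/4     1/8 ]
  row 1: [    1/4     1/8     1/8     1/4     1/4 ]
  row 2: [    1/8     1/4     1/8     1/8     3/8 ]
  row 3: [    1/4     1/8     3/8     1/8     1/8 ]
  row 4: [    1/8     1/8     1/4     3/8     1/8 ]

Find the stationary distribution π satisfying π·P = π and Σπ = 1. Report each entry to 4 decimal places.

Balance equations π_j = Σ_i π_i·P[i][j]:
  π_0 = 1/8·π_0 + 1/4·π_1 + 1/8·π_2 + 1/4·π_3 + 1/8·π_4
  π_1 = 1/4·π_0 + 1/8·π_1 + 1/4·π_2 + 1/8·π_3 + 1/8·π_4
  π_2 = 1/4·π_0 + 1/8·π_1 + 1/8·π_2 + 3/8·π_3 + 1/4·π_4
  π_3 = 1/4·π_0 + 1/4·π_1 + 1/8·π_2 + 1/8·π_3 + 3/8·π_4
  normalize: π_0 + π_1 + π_2 + π_3 + π_4 = 1
Solving the linear system gives exactly π = [208/1193, 209/1193, 271/1193, 262/1193, 243/1193].

π = [0.1744, 0.1752, 0.2272, 0.2196, 0.2037]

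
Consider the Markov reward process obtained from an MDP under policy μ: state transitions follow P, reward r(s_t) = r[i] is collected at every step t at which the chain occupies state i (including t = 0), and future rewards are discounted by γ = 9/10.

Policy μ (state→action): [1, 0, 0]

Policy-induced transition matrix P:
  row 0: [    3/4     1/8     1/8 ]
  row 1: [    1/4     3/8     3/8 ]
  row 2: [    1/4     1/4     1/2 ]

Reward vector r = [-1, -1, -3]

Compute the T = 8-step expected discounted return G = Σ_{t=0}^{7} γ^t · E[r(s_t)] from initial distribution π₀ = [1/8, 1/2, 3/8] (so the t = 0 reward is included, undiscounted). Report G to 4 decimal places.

G = -9.4952

t=0: π = [0.1250, 0.5000, 0.3750], E[r] = -1.7500, γ^t·E[r] = -1.750000, running G = -1.750000
t=1: π = [0.3125, 0.2969, 0.3906], E[r] = -1.7813, γ^t·E[r] = -1.603125, running G = -3.353125
t=2: π = [0.4063, 0.2480, 0.3457], E[r] = -1.6914, γ^t·E[r] = -1.370039, running G = -4.723164
t=3: π = [0.4531, 0.2302, 0.3167], E[r] = -1.6333, γ^t·E[r] = -1.190676, running G = -5.913840
t=4: π = [0.4766, 0.2221, 0.3013], E[r] = -1.6026, γ^t·E[r] = -1.051466, running G = -6.965306
t=5: π = [0.4883, 0.2182, 0.2935], E[r] = -1.5870, γ^t·E[r] = -0.937133, running G = -7.902440
t=6: π = [0.4941, 0.2162, 0.2896], E[r] = -1.5792, γ^t·E[r] = -0.839273, running G = -8.741713
t=7: π = [0.4971, 0.2153, 0.2877], E[r] = -1.5753, γ^t·E[r] = -0.753478, running G = -9.495190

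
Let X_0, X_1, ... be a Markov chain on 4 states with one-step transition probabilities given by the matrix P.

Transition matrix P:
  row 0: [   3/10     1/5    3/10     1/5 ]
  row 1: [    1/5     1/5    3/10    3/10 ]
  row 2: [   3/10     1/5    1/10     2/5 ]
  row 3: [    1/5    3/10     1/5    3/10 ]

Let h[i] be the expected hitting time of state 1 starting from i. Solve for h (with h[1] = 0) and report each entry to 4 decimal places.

h = [4.4000, 0.0000, 4.3200, 3.9200]

First-step conditioning: h[1] = 0; for i ≠ 1, h[i] = 1 + Σ_k P[i][k]·h[k].
  h[0] = 1 + 3/10·h[0] + 3/10·h[2] + 1/5·h[3]
  h[2] = 1 + 3/10·h[0] + 1/10·h[2] + 2/5·h[3]
  h[3] = 1 + 1/5·h[0] + 1/5·h[2] + 3/10·h[3]
Solving the 3×3 linear system over states ≠ 1 gives exactly h = [22/5, 0, 108/25, 98/25] (h[1] = 0 is the target).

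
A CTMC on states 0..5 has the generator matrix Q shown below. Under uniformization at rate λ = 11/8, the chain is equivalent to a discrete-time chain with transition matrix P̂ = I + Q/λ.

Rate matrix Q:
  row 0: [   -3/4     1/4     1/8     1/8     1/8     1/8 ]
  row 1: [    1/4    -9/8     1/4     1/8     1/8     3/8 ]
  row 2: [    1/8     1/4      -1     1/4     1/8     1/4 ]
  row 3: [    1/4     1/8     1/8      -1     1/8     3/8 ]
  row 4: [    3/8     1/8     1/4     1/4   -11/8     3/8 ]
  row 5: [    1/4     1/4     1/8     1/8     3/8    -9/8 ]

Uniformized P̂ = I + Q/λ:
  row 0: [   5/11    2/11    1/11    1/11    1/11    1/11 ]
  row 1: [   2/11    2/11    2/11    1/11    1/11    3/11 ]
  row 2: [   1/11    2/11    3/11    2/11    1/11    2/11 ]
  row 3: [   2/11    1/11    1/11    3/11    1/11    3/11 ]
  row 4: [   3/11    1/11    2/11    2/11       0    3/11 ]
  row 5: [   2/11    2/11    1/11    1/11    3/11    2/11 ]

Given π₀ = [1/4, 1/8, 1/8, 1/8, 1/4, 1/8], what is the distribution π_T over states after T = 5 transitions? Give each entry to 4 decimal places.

t=0: π = [0.2500, 0.1250, 0.1250, 0.1250, 0.2500, 0.1250]
t=1: π = [0.2614, 0.1477, 0.1477, 0.1477, 0.0909, 0.2045]
t=2: π = [0.2479, 0.1601, 0.1395, 0.1395, 0.1198, 0.1932]
t=3: π = [0.2477, 0.1582, 0.1417, 0.1398, 0.1151, 0.1974]
t=4: π = [0.2469, 0.1586, 0.1415, 0.1397, 0.1163, 0.1969]
t=5: π = [0.2469, 0.1585, 0.1416, 0.1397, 0.1161, 0.1971]

π = [0.2469, 0.1585, 0.1416, 0.1397, 0.1161, 0.1971]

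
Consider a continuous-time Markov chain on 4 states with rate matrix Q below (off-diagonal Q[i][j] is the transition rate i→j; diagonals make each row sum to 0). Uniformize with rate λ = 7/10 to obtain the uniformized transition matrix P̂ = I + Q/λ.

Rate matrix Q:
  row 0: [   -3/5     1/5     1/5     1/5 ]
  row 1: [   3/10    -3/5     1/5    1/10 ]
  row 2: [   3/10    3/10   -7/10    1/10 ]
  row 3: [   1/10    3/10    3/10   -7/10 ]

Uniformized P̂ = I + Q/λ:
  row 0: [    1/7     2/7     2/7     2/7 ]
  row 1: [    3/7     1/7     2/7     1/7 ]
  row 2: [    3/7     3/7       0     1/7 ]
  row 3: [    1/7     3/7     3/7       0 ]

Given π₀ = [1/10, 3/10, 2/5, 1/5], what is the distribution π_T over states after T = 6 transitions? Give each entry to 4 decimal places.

π = [0.2973, 0.3003, 0.2402, 0.1621]

t=0: π = [0.1000, 0.3000, 0.4000, 0.2000]
t=1: π = [0.3429, 0.3286, 0.2000, 0.1286]
t=2: π = [0.2939, 0.2857, 0.2469, 0.1735]
t=3: π = [0.2950, 0.3050, 0.2399, 0.1601]
t=4: π = [0.2985, 0.2993, 0.2400, 0.1621]
t=5: π = [0.2969, 0.3004, 0.2403, 0.1623]
t=6: π = [0.2973, 0.3003, 0.2402, 0.1621]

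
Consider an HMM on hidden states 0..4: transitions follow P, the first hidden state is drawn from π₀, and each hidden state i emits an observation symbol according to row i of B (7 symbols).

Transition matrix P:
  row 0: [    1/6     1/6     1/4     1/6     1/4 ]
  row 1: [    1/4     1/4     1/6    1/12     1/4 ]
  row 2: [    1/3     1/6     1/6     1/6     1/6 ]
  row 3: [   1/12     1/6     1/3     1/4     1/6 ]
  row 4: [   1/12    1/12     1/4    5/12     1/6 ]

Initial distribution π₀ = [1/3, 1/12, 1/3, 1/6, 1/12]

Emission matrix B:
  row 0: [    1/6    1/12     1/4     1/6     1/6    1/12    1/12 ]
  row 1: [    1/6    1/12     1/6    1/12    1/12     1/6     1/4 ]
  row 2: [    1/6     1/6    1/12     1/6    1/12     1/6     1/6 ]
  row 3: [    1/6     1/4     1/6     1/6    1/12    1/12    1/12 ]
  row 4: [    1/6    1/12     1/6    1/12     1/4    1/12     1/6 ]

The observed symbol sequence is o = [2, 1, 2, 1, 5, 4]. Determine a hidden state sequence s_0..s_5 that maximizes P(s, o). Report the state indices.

t=0: δ = [8.333e-02, 1.389e-02, 2.778e-02, 2.778e-02, 1.389e-02]  (obs o_0=2)
t=1: δ = [1.157e-03, 1.157e-03, 3.472e-03, 3.472e-03, 1.736e-03]  ψ = [0, 0, 0, 0, 0]  (obs o_1=1)
t=2: δ = [2.894e-04, 9.645e-05, 9.645e-05, 1.447e-04, 9.645e-05]  ψ = [2, 2, 3, 3, 2]  (obs o_2=2)
t=3: δ = [4.019e-06, 4.019e-06, 1.206e-05, 1.206e-05, 6.028e-06]  ψ = [0, 0, 0, 0, 0]  (obs o_3=1)
t=4: δ = [3.349e-07, 3.349e-07, 6.698e-07, 2.512e-07, 1.674e-07]  ψ = [2, 2, 3, 3, 2]  (obs o_4=5)
t=5: δ = [3.721e-08, 9.303e-09, 9.303e-09, 9.303e-09, 2.791e-08]  ψ = [2, 2, 2, 2, 2]  (obs o_5=4)
backtrack: best end state = 0; path = [0, 2, 0, 3, 2, 0]

path = [0, 2, 0, 3, 2, 0]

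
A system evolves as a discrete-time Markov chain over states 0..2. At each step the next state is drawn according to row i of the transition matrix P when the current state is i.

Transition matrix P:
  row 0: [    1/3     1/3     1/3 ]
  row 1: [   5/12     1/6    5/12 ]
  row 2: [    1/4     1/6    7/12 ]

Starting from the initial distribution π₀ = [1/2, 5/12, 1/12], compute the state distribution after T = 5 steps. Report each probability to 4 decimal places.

π = [0.3126, 0.2188, 0.4686]

t=0: π = [0.5000, 0.4167, 0.0833]
t=1: π = [0.3611, 0.2500, 0.3889]
t=2: π = [0.3218, 0.2269, 0.4514]
t=3: π = [0.3146, 0.2203, 0.4651]
t=4: π = [0.3129, 0.2191, 0.4680]
t=5: π = [0.3126, 0.2188, 0.4686]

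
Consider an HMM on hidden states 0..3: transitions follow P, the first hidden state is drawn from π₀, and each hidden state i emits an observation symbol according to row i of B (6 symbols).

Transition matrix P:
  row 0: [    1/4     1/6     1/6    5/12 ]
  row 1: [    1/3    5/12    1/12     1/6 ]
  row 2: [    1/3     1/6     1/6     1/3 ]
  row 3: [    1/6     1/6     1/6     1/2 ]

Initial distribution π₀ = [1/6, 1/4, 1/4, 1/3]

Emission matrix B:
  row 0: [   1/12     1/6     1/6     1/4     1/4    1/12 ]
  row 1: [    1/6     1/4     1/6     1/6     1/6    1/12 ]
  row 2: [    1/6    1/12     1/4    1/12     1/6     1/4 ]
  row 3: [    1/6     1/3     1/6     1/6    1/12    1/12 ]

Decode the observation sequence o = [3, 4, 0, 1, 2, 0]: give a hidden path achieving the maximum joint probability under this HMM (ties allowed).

t=0: δ = [4.167e-02, 4.167e-02, 2.083e-02, 5.556e-02]  (obs o_0=3)
t=1: δ = [3.472e-03, 2.894e-03, 1.543e-03, 2.315e-03]  ψ = [1, 1, 3, 3]  (obs o_1=4)
t=2: δ = [8.038e-05, 2.009e-04, 9.645e-05, 2.411e-04]  ψ = [1, 1, 0, 0]  (obs o_2=0)
t=3: δ = [1.116e-05, 2.093e-05, 3.349e-06, 4.019e-05]  ψ = [1, 1, 3, 3]  (obs o_3=1)
t=4: δ = [1.163e-06, 1.454e-06, 1.674e-06, 3.349e-06]  ψ = [1, 1, 3, 3]  (obs o_4=2)
t=5: δ = [4.651e-08, 1.009e-07, 9.303e-08, 2.791e-07]  ψ = [2, 1, 3, 3]  (obs o_5=0)
backtrack: best end state = 3; path = [1, 0, 3, 3, 3, 3]

path = [1, 0, 3, 3, 3, 3]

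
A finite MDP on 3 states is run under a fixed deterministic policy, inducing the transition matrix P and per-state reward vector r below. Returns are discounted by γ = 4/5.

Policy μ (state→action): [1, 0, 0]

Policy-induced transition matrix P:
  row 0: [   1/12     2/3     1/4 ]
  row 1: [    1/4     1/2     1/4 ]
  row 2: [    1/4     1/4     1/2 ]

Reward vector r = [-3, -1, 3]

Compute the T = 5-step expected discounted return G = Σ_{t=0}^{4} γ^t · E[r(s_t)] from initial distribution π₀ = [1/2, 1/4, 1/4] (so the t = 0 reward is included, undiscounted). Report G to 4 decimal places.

t=0: π = [0.5000, 0.2500, 0.2500], E[r] = -1.0000, γ^t·E[r] = -1.000000, running G = -1.000000
t=1: π = [0.1667, 0.5208, 0.3125], E[r] = -0.0833, γ^t·E[r] = -0.066667, running G = -1.066667
t=2: π = [0.2222, 0.4497, 0.3281], E[r] = -0.1319, γ^t·E[r] = -0.084444, running G = -1.151111
t=3: π = [0.2130, 0.4550, 0.3320], E[r] = -0.0978, γ^t·E[r] = -0.050074, running G = -1.201185
t=4: π = [0.2145, 0.4525, 0.3330], E[r] = -0.0970, γ^t·E[r] = -0.039723, running G = -1.240909

G = -1.2409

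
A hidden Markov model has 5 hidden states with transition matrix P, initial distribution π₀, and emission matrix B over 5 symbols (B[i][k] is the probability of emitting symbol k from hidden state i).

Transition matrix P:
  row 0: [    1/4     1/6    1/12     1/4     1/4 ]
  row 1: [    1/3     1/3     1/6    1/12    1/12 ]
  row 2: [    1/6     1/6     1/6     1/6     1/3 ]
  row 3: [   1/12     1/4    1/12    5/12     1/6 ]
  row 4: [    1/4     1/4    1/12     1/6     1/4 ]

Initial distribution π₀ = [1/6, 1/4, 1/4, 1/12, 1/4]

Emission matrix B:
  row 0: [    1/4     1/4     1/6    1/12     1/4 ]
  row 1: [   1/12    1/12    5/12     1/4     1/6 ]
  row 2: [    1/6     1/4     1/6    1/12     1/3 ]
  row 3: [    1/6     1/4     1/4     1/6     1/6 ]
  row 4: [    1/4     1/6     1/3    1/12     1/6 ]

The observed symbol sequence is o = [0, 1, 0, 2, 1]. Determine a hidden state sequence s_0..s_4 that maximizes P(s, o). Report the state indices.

t=0: δ = [4.167e-02, 2.083e-02, 4.167e-02, 1.389e-02, 6.250e-02]  (obs o_0=0)
t=1: δ = [3.906e-03, 1.302e-03, 1.736e-03, 2.604e-03, 2.604e-03]  ψ = [4, 4, 2, 0, 4]  (obs o_1=1)
t=2: δ = [2.441e-04, 5.425e-05, 5.425e-05, 1.808e-04, 2.441e-04]  ψ = [0, 0, 0, 3, 0]  (obs o_2=0)
t=3: δ = [1.017e-05, 2.543e-05, 3.391e-06, 1.884e-05, 2.035e-05]  ψ = [0, 4, 0, 3, 0]  (obs o_3=2)
t=4: δ = [2.119e-06, 7.064e-07, 1.060e-06, 1.962e-06, 8.477e-07]  ψ = [1, 1, 1, 3, 4]  (obs o_4=1)
backtrack: best end state = 0; path = [4, 0, 4, 1, 0]

path = [4, 0, 4, 1, 0]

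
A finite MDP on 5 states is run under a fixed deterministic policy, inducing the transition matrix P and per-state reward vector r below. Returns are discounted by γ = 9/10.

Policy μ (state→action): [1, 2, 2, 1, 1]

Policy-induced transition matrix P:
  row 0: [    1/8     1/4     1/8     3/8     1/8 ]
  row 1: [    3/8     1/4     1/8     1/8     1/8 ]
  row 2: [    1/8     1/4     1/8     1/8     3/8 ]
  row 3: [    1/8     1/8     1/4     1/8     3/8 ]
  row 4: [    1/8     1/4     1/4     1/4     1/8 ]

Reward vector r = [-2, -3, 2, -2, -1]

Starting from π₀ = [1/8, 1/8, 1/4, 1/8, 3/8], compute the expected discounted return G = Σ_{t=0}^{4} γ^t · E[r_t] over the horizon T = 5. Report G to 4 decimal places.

G = -4.7356

t=0: π = [0.1250, 0.1250, 0.2500, 0.1250, 0.3750], E[r] = -0.7500, γ^t·E[r] = -0.750000, running G = -0.750000
t=1: π = [0.1563, 0.2344, 0.1875, 0.2031, 0.2188], E[r] = -1.2656, γ^t·E[r] = -1.139063, running G = -1.889063
t=2: π = [0.1836, 0.2246, 0.1777, 0.1914, 0.2227], E[r] = -1.2910, γ^t·E[r] = -1.045723, running G = -2.934785
t=3: π = [0.1812, 0.2261, 0.1768, 0.1987, 0.2173], E[r] = -1.3018, γ^t·E[r] = -0.948981, running G = -3.883767
t=4: π = [0.1815, 0.2252, 0.1770, 0.1974, 0.2189], E[r] = -1.2983, γ^t·E[r] = -0.851801, running G = -4.735567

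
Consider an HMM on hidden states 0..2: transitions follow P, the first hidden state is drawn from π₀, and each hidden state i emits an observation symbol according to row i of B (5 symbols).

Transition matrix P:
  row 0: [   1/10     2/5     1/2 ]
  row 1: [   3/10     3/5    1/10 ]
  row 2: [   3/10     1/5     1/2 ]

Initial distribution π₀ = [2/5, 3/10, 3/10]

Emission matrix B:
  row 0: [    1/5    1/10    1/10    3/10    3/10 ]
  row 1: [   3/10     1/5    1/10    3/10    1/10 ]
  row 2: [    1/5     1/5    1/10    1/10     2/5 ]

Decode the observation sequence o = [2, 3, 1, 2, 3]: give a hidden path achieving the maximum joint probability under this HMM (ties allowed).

path = [1, 1, 1, 1, 1]

t=0: δ = [4.000e-02, 3.000e-02, 3.000e-02]  (obs o_0=2)
t=1: δ = [2.700e-03, 5.400e-03, 2.000e-03]  ψ = [1, 1, 0]  (obs o_1=3)
t=2: δ = [1.620e-04, 6.480e-04, 2.700e-04]  ψ = [1, 1, 0]  (obs o_2=1)
t=3: δ = [1.944e-05, 3.888e-05, 1.350e-05]  ψ = [1, 1, 2]  (obs o_3=2)
t=4: δ = [3.499e-06, 6.998e-06, 9.720e-07]  ψ = [1, 1, 0]  (obs o_4=3)
backtrack: best end state = 1; path = [1, 1, 1, 1, 1]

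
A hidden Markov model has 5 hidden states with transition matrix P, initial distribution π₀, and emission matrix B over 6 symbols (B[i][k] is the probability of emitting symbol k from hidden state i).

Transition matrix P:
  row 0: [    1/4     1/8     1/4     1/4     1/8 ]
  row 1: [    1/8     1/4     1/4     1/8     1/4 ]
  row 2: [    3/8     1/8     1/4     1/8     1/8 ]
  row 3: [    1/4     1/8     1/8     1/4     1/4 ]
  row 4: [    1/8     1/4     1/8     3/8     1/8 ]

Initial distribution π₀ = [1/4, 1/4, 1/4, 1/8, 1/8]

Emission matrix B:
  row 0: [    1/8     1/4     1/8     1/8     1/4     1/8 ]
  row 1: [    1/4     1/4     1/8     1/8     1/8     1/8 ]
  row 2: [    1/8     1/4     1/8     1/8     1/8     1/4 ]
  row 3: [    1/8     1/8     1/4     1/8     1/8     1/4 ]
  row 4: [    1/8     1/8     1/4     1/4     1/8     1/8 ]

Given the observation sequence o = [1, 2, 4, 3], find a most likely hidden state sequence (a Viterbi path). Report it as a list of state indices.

t=0: δ = [6.250e-02, 6.250e-02, 6.250e-02, 1.562e-02, 1.562e-02]  (obs o_0=1)
t=1: δ = [2.930e-03, 1.953e-03, 1.953e-03, 3.906e-03, 3.906e-03]  ψ = [2, 1, 0, 0, 1]  (obs o_1=2)
t=2: δ = [2.441e-04, 1.221e-04, 9.155e-05, 1.831e-04, 1.221e-04]  ψ = [3, 4, 0, 4, 3]  (obs o_2=4)
t=3: δ = [7.629e-06, 3.815e-06, 7.629e-06, 7.629e-06, 1.144e-05]  ψ = [0, 0, 0, 0, 3]  (obs o_3=3)
backtrack: best end state = 4; path = [1, 4, 3, 4]

path = [1, 4, 3, 4]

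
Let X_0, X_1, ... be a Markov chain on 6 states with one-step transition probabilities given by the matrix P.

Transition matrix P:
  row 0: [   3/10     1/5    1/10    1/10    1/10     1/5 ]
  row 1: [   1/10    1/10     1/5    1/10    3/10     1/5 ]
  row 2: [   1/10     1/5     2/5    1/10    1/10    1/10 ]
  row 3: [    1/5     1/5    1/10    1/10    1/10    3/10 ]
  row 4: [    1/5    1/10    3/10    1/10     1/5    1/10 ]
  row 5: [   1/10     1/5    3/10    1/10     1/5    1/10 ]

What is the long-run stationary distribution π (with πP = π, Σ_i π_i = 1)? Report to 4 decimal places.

Balance equations π_j = Σ_i π_i·P[i][j]:
  π_0 = 3/10·π_0 + 1/10·π_1 + 1/10·π_2 + 1/5·π_3 + 1/5·π_4 + 1/10·π_5
  π_1 = 1/5·π_0 + 1/10·π_1 + 1/5·π_2 + 1/5·π_3 + 1/10·π_4 + 1/5·π_5
  π_2 = 1/10·π_0 + 1/5·π_1 + 2/5·π_2 + 1/10·π_3 + 3/10·π_4 + 3/10·π_5
  π_3 = 1/10·π_0 + 1/10·π_1 + 1/10·π_2 + 1/10·π_3 + 1/10·π_4 + 1/10·π_5
  π_4 = 1/10·π_0 + 3/10·π_1 + 1/10·π_2 + 1/10·π_3 + 1/5·π_4 + 1/5·π_5
  normalize: π_0 + π_1 + π_2 + π_3 + π_4 + π_5 = 1
Solving the linear system gives exactly π = [12773/80770, 13473/80770, 20793/80770, 1/10, 13337/80770, 12317/80770].

π = [0.1581, 0.1668, 0.2574, 0.1000, 0.1651, 0.1525]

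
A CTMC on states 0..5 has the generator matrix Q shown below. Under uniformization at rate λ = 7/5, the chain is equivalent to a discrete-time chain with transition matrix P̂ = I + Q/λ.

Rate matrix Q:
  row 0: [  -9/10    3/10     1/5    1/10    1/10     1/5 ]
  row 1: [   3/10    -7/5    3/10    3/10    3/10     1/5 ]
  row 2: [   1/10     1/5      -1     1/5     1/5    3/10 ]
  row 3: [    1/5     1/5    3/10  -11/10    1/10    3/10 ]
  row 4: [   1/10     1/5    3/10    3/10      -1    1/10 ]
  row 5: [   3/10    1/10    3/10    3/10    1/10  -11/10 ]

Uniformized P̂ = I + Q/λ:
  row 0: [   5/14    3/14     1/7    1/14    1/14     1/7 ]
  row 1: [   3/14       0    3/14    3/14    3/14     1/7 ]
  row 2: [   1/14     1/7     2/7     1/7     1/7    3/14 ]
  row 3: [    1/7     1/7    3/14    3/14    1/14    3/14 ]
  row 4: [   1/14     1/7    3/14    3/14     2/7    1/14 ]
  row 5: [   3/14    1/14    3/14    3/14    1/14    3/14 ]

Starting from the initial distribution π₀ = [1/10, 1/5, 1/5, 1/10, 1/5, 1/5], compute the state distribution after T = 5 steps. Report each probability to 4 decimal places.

π = [0.1770, 0.1252, 0.2172, 0.1735, 0.1335, 0.1736]

t=0: π = [0.1000, 0.2000, 0.2000, 0.1000, 0.2000, 0.2000]
t=1: π = [0.1643, 0.1071, 0.2214, 0.1857, 0.1571, 0.1643]
t=2: π = [0.1704, 0.1276, 0.2184, 0.1750, 0.1362, 0.1724]
t=3: π = [0.1755, 0.1245, 0.2177, 0.1743, 0.1344, 0.1735]
t=4: π = [0.1766, 0.1252, 0.2173, 0.1737, 0.1336, 0.1737]
t=5: π = [0.1770, 0.1252, 0.2172, 0.1735, 0.1335, 0.1736]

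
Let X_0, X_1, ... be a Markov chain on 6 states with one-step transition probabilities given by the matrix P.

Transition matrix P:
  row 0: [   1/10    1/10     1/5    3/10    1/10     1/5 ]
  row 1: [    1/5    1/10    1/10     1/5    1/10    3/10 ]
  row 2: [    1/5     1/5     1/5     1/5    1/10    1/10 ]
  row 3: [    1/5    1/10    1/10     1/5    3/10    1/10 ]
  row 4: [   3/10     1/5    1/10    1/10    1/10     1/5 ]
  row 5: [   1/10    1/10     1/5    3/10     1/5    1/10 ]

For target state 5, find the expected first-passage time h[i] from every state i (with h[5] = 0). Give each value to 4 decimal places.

h = [5.6886, 5.0299, 6.1477, 6.1277, 5.4890, 0.0000]

First-step conditioning: h[5] = 0; for i ≠ 5, h[i] = 1 + Σ_k P[i][k]·h[k].
  h[0] = 1 + 1/10·h[0] + 1/10·h[1] + 1/5·h[2] + 3/10·h[3] + 1/10·h[4]
  h[1] = 1 + 1/5·h[0] + 1/10·h[1] + 1/10·h[2] + 1/5·h[3] + 1/10·h[4]
  h[2] = 1 + 1/5·h[0] + 1/5·h[1] + 1/5·h[2] + 1/5·h[3] + 1/10·h[4]
  h[3] = 1 + 1/5·h[0] + 1/10·h[1] + 1/10·h[2] + 1/5·h[3] + 3/10·h[4]
  h[4] = 1 + 3/10·h[0] + 1/5·h[1] + 1/10·h[2] + 1/10·h[3] + 1/10·h[4]
Solving the 5×5 linear system over states ≠ 5 gives exactly h = [950/167, 840/167, 3080/501, 3070/501, 2750/501, 0] (h[5] = 0 is the target).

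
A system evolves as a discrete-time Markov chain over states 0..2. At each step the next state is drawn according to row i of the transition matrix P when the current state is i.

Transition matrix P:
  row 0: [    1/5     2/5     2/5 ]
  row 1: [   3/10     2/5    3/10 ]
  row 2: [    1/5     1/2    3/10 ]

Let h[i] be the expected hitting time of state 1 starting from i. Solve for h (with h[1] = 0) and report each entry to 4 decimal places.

h = [2.2917, 0.0000, 2.0833]

First-step conditioning: h[1] = 0; for i ≠ 1, h[i] = 1 + Σ_k P[i][k]·h[k].
  h[0] = 1 + 1/5·h[0] + 2/5·h[2]
  h[2] = 1 + 1/5·h[0] + 3/10·h[2]
Solving the 2×2 linear system over states ≠ 1 gives exactly h = [55/24, 0, 25/12] (h[1] = 0 is the target).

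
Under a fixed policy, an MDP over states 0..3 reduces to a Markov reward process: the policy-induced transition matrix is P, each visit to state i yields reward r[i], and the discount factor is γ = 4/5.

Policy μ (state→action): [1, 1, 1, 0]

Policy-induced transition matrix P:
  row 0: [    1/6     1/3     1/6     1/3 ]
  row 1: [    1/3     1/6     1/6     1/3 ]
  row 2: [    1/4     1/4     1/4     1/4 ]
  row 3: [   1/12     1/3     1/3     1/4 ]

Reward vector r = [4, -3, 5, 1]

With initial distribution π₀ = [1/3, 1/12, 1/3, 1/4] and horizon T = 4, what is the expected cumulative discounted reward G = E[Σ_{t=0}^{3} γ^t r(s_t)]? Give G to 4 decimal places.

t=0: π = [0.3333, 0.0833, 0.3333, 0.2500], E[r] = 3.0000, γ^t·E[r] = 3.000000, running G = 3.000000
t=1: π = [0.1875, 0.2917, 0.2361, 0.2847], E[r] = 1.3403, γ^t·E[r] = 1.072222, running G = 4.072222
t=2: π = [0.2112, 0.2650, 0.2338, 0.2899], E[r] = 1.5087, γ^t·E[r] = 0.965556, running G = 5.037778
t=3: π = [0.2062, 0.2697, 0.2345, 0.2897], E[r] = 1.4777, γ^t·E[r] = 0.756568, running G = 5.794346

G = 5.7943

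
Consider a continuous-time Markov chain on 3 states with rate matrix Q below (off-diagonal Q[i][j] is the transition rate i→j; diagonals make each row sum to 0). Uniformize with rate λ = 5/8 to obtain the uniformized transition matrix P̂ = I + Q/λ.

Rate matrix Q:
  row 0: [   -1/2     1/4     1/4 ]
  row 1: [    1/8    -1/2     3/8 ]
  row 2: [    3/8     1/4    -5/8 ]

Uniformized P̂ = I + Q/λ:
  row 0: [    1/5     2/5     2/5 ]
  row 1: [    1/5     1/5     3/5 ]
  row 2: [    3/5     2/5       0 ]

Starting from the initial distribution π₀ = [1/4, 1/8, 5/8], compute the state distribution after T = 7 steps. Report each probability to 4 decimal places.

π = [0.3341, 0.3333, 0.3325]

t=0: π = [0.2500, 0.1250, 0.6250]
t=1: π = [0.4500, 0.3750, 0.1750]
t=2: π = [0.2700, 0.3250, 0.4050]
t=3: π = [0.3620, 0.3350, 0.3030]
t=4: π = [0.3212, 0.3330, 0.3458]
t=5: π = [0.3383, 0.3334, 0.3283]
t=6: π = [0.3313, 0.3333, 0.3354]
t=7: π = [0.3341, 0.3333, 0.3325]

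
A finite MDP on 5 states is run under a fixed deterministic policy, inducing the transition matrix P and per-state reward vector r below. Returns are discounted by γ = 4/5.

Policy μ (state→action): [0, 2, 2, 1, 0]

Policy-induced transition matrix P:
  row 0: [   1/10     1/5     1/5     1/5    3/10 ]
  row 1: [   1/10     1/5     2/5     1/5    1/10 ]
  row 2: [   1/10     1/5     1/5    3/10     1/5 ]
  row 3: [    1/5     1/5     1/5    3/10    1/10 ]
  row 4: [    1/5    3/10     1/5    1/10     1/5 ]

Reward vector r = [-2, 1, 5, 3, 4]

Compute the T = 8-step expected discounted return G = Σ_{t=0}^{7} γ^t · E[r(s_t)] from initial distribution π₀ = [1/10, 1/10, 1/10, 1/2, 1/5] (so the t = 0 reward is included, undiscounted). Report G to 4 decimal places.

G = 10.5019

t=0: π = [0.1000, 0.1000, 0.1000, 0.5000, 0.2000], E[r] = 2.7000, γ^t·E[r] = 2.700000, running G = 2.700000
t=1: π = [0.1700, 0.2200, 0.2200, 0.2400, 0.1500], E[r] = 2.3000, γ^t·E[r] = 1.840000, running G = 4.540000
t=2: π = [0.1390, 0.2150, 0.2440, 0.2310, 0.1710], E[r] = 2.5340, γ^t·E[r] = 1.621760, running G = 6.161760
t=3: π = [0.1402, 0.2171, 0.2430, 0.2304, 0.1693], E[r] = 2.5201, γ^t·E[r] = 1.290291, running G = 7.452051
t=4: π = [0.1400, 0.2169, 0.2434, 0.2304, 0.1693], E[r] = 2.5224, γ^t·E[r] = 1.033175, running G = 8.485226
t=5: π = [0.1400, 0.2169, 0.2434, 0.2305, 0.1693], E[r] = 2.5223, γ^t·E[r] = 0.826521, running G = 9.311747
t=6: π = [0.1400, 0.2169, 0.2434, 0.2305, 0.1693], E[r] = 2.5223, γ^t·E[r] = 0.661210, running G = 9.972957
t=7: π = [0.1400, 0.2169, 0.2434, 0.2305, 0.1693], E[r] = 2.5223, γ^t·E[r] = 0.528969, running G = 10.501926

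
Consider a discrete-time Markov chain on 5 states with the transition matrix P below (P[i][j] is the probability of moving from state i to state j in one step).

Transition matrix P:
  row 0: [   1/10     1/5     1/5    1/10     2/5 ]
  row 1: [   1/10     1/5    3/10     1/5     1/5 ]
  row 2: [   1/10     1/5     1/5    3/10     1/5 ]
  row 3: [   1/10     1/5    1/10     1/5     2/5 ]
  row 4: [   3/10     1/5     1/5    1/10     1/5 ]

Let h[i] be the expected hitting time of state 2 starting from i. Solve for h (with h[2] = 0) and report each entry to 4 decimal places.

h = [4.8387, 4.4086, 0.0000, 5.3763, 4.8387]

First-step conditioning: h[2] = 0; for i ≠ 2, h[i] = 1 + Σ_k P[i][k]·h[k].
  h[0] = 1 + 1/10·h[0] + 1/5·h[1] + 1/10·h[3] + 2/5·h[4]
  h[1] = 1 + 1/10·h[0] + 1/5·h[1] + 1/5·h[3] + 1/5·h[4]
  h[3] = 1 + 1/10·h[0] + 1/5·h[1] + 1/5·h[3] + 2/5·h[4]
  h[4] = 1 + 3/10·h[0] + 1/5·h[1] + 1/10·h[3] + 1/5·h[4]
Solving the 4×4 linear system over states ≠ 2 gives exactly h = [150/31, 410/93, 0, 500/93, 150/31] (h[2] = 0 is the target).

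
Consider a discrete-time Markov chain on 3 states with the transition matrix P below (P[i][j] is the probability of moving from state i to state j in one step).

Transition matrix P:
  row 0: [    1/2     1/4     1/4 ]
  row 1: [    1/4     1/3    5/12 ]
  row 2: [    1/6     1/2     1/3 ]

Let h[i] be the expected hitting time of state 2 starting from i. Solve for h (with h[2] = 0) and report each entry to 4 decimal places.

First-step conditioning: h[2] = 0; for i ≠ 2, h[i] = 1 + Σ_k P[i][k]·h[k].
  h[0] = 1 + 1/2·h[0] + 1/4·h[1]
  h[1] = 1 + 1/4·h[0] + 1/3·h[1]
Solving the 2×2 linear system over states ≠ 2 gives exactly h = [44/13, 36/13, 0] (h[2] = 0 is the target).

h = [3.3846, 2.7692, 0.0000]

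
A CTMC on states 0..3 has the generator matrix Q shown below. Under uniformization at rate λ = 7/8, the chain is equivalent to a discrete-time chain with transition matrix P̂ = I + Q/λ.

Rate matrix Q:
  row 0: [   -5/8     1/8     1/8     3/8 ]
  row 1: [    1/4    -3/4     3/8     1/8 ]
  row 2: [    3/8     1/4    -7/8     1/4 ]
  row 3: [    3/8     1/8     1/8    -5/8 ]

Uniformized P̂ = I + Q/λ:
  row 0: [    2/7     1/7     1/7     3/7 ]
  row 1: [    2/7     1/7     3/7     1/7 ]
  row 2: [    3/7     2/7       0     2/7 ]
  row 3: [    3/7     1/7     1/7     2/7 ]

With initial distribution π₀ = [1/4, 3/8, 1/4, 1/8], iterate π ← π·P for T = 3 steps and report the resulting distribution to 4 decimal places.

t=0: π = [0.2500, 0.3750, 0.2500, 0.1250]
t=1: π = [0.3393, 0.1786, 0.2143, 0.2679]
t=2: π = [0.3546, 0.1735, 0.1633, 0.3087]
t=3: π = [0.3531, 0.1662, 0.1691, 0.3116]

π = [0.3531, 0.1662, 0.1691, 0.3116]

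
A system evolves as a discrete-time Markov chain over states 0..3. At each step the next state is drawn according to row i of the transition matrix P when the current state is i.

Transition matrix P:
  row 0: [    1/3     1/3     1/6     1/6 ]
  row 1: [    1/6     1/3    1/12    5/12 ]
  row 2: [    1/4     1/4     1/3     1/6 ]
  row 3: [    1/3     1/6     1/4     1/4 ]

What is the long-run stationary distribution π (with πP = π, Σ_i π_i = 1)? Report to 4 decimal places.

π = [0.2711, 0.2741, 0.1983, 0.2566]

Balance equations π_j = Σ_i π_i·P[i][j]:
  π_0 = 1/3·π_0 + 1/6·π_1 + 1/4·π_2 + 1/3·π_3
  π_1 = 1/3·π_0 + 1/3·π_1 + 1/4·π_2 + 1/6·π_3
  π_2 = 1/6·π_0 + 1/12·π_1 + 1/3·π_2 + 1/4·π_3
  normalize: π_0 + π_1 + π_2 + π_3 = 1
Solving the linear system gives exactly π = [93/343, 94/343, 68/343, 88/343].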